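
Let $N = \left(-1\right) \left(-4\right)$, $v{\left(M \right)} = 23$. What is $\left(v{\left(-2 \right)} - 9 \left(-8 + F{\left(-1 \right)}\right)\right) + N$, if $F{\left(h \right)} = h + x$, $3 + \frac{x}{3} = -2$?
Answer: $243$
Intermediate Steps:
$x = -15$ ($x = -9 + 3 \left(-2\right) = -9 - 6 = -15$)
$F{\left(h \right)} = -15 + h$ ($F{\left(h \right)} = h - 15 = -15 + h$)
$N = 4$
$\left(v{\left(-2 \right)} - 9 \left(-8 + F{\left(-1 \right)}\right)\right) + N = \left(23 - 9 \left(-8 - 16\right)\right) + 4 = \left(23 - -216\right) + 4 = \left(23 + 216\right) + 4 = 239 + 4 = 243$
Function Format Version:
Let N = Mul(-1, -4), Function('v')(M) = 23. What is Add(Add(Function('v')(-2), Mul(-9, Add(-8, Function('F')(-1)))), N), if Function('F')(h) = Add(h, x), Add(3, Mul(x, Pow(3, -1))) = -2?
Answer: 243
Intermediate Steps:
x = -15 (x = Add(-9, Mul(3, -2)) = Add(-9, -6) = -15)
Function('F')(h) = Add(-15, h) (Function('F')(h) = Add(h, -15) = Add(-15, h))
N = 4
Add(Add(Function('v')(-2), Mul(-9, Add(-8, Function('F')(-1)))), N) = Add(Add(23, Mul(-9, Add(-8, Add(-15, -1)))), 4) = Add(Add(23, Mul(-9, Add(-8, -16))), 4) = Add(Add(23, Mul(-9, -24)), 4) = Add(Add(23, 216), 4) = Add(239, 4) = 243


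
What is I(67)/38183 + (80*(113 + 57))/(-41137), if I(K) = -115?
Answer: -524019555/1570734071 ≈ -0.33361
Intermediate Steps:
I(67)/38183 + (80*(113 + 57))/(-41137) = -115/38183 + (80*(113 + 57))/(-41137) = -115*1/38183 + (80*170)*(-1/41137) = -115/38183 + 13600*(-1/41137) = -115/38183 - 13600/41137 = -524019555/1570734071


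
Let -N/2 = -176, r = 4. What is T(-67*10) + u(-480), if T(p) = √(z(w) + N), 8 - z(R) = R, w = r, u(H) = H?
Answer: -480 + 2*√89 ≈ -461.13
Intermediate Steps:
N = 352 (N = -2*(-176) = 352)
w = 4
z(R) = 8 - R
T(p) = 2*√89 (T(p) = √((8 - 1*4) + 352) = √((8 - 4) + 352) = √(4 + 352) = √356 = 2*√89)
T(-67*10) + u(-480) = 2*√89 - 480 = -480 + 2*√89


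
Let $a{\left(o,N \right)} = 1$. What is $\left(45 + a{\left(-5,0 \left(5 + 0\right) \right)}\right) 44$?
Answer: $2024$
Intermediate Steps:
$\left(45 + a{\left(-5,0 \left(5 + 0\right) \right)}\right) 44 = \left(45 + 1\right) 44 = 46 \cdot 44 = 2024$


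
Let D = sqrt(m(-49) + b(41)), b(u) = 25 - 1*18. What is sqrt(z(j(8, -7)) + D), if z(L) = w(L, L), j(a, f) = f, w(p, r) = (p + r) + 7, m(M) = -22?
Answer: sqrt(-7 + I*sqrt(15)) ≈ 0.70711 + 2.7386*I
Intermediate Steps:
w(p, r) = 7 + p + r
b(u) = 7 (b(u) = 25 - 18 = 7)
z(L) = 7 + 2*L (z(L) = 7 + L + L = 7 + 2*L)
D = I*sqrt(15) (D = sqrt(-22 + 7) = sqrt(-15) = I*sqrt(15) ≈ 3.873*I)
sqrt(z(j(8, -7)) + D) = sqrt((7 + 2*(-7)) + I*sqrt(15)) = sqrt((7 - 14) + I*sqrt(15)) = sqrt(-7 + I*sqrt(15))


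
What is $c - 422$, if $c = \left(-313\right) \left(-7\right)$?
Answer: $1769$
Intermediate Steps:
$c = 2191$
$c - 422 = 2191 - 422 = 1769$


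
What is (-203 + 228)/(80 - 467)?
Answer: -25/387 ≈ -0.064600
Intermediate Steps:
(-203 + 228)/(80 - 467) = 25/(-387) = -1/387*25 = -25/387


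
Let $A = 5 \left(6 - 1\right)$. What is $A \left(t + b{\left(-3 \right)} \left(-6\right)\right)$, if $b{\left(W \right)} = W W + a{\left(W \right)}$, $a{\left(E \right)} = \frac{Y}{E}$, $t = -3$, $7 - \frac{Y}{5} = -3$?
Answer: $1075$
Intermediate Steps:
$Y = 50$ ($Y = 35 - -15 = 35 + 15 = 50$)
$A = 25$ ($A = 5 \cdot 5 = 25$)
$a{\left(E \right)} = \frac{50}{E}$
$b{\left(W \right)} = W^{2} + \frac{50}{W}$ ($b{\left(W \right)} = W W + \frac{50}{W} = W^{2} + \frac{50}{W}$)
$A \left(t + b{\left(-3 \right)} \left(-6\right)\right) = 25 \left(-3 + \frac{50 + \left(-3\right)^{3}}{-3} \left(-6\right)\right) = 25 \left(-3 + - \frac{50 - 27}{3} \left(-6\right)\right) = 25 \left(-3 + \left(- \frac{1}{3}\right) 23 \left(-6\right)\right) = 25 \left(-3 - -46\right) = 25 \left(-3 + 46\right) = 25 \cdot 43 = 1075$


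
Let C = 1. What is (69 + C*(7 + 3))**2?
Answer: 6241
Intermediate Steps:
(69 + C*(7 + 3))**2 = (69 + 1*(7 + 3))**2 = (69 + 1*10)**2 = (69 + 10)**2 = 79**2 = 6241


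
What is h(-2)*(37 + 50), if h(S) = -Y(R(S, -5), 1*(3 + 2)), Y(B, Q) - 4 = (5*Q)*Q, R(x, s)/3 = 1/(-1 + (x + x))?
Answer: -11223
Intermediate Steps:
R(x, s) = 3/(-1 + 2*x) (R(x, s) = 3/(-1 + (x + x)) = 3/(-1 + 2*x))
Y(B, Q) = 4 + 5*Q**2 (Y(B, Q) = 4 + (5*Q)*Q = 4 + 5*Q**2)
h(S) = -129 (h(S) = -(4 + 5*(1*(3 + 2))**2) = -(4 + 5*(1*5)**2) = -(4 + 5*5**2) = -(4 + 5*25) = -(4 + 125) = -1*129 = -129)
h(-2)*(37 + 50) = -129*(37 + 50) = -129*87 = -11223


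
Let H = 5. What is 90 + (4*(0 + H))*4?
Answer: 170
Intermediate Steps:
90 + (4*(0 + H))*4 = 90 + (4*(0 + 5))*4 = 90 + (4*5)*4 = 90 + 20*4 = 90 + 80 = 170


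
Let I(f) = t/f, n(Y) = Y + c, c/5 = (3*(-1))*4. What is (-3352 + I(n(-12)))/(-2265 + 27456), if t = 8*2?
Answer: -30170/226719 ≈ -0.13307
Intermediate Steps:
c = -60 (c = 5*((3*(-1))*4) = 5*(-3*4) = 5*(-12) = -60)
n(Y) = -60 + Y (n(Y) = Y - 60 = -60 + Y)
t = 16
I(f) = 16/f
(-3352 + I(n(-12)))/(-2265 + 27456) = (-3352 + 16/(-60 - 12))/(-2265 + 27456) = (-3352 + 16/(-72))/25191 = (-3352 + 16*(-1/72))*(1/25191) = (-3352 - 2/9)*(1/25191) = -30170/9*1/25191 = -30170/226719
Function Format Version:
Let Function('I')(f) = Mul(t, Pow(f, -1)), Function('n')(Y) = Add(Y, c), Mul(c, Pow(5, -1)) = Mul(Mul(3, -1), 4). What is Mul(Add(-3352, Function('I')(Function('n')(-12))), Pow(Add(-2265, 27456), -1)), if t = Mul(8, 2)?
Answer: Rational(-30170, 226719) ≈ -0.13307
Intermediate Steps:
c = -60 (c = Mul(5, Mul(Mul(3, -1), 4)) = Mul(5, Mul(-3, 4)) = Mul(5, -12) = -60)
Function('n')(Y) = Add(-60, Y) (Function('n')(Y) = Add(Y, -60) = Add(-60, Y))
t = 16
Function('I')(f) = Mul(16, Pow(f, -1))
Mul(Add(-3352, Function('I')(Function('n')(-12))), Pow(Add(-2265, 27456), -1)) = Mul(Add(-3352, Mul(16, Pow(Add(-60, -12), -1))), Pow(Add(-2265, 27456), -1)) = Mul(Add(-3352, Mul(16, Pow(-72, -1))), Pow(25191, -1)) = Mul(Add(-3352, Mul(16, Rational(-1, 72))), Rational(1, 25191)) = Mul(Add(-3352, Rational(-2, 9)), Rational(1, 25191)) = Mul(Rational(-30170, 9), Rational(1, 25191)) = Rational(-30170, 226719)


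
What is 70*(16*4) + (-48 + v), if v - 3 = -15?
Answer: 4420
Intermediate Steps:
v = -12 (v = 3 - 15 = -12)
70*(16*4) + (-48 + v) = 70*(16*4) + (-48 - 12) = 70*64 - 60 = 4480 - 60 = 4420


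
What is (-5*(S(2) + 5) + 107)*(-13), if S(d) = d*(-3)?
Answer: -1456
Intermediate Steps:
S(d) = -3*d
(-5*(S(2) + 5) + 107)*(-13) = (-5*(-3*2 + 5) + 107)*(-13) = (-5*(-6 + 5) + 107)*(-13) = (-5*(-1) + 107)*(-13) = (5 + 107)*(-13) = 112*(-13) = -1456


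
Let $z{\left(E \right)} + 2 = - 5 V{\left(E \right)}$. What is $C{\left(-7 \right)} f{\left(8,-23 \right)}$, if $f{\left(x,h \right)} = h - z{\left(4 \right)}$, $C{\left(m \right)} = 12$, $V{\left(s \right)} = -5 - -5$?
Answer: $-252$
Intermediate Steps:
$V{\left(s \right)} = 0$ ($V{\left(s \right)} = -5 + 5 = 0$)
$z{\left(E \right)} = -2$ ($z{\left(E \right)} = -2 - 0 = -2 + 0 = -2$)
$f{\left(x,h \right)} = 2 + h$ ($f{\left(x,h \right)} = h - -2 = h + 2 = 2 + h$)
$C{\left(-7 \right)} f{\left(8,-23 \right)} = 12 \left(2 - 23\right) = 12 \left(-21\right) = -252$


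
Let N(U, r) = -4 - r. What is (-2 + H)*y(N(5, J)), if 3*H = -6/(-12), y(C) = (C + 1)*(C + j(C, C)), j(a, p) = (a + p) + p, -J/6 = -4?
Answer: -5544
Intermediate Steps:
J = 24 (J = -6*(-4) = 24)
j(a, p) = a + 2*p
y(C) = 4*C*(1 + C) (y(C) = (C + 1)*(C + (C + 2*C)) = (1 + C)*(C + 3*C) = (1 + C)*(4*C) = 4*C*(1 + C))
H = ⅙ (H = (-6/(-12))/3 = (-6*(-1/12))/3 = (⅓)*(½) = ⅙ ≈ 0.16667)
(-2 + H)*y(N(5, J)) = (-2 + ⅙)*(4*(-4 - 1*24)*(1 + (-4 - 1*24))) = -22*(-4 - 24)*(1 + (-4 - 24))/3 = -22*(-28)*(1 - 28)/3 = -22*(-28)*(-27)/3 = -11/6*3024 = -5544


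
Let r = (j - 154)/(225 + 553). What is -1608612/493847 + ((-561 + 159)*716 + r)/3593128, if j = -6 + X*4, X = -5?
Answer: -1151847263996895/345131591524412 ≈ -3.3374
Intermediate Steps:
j = -26 (j = -6 - 5*4 = -6 - 20 = -26)
r = -90/389 (r = (-26 - 154)/(225 + 553) = -180/778 = -180*1/778 = -90/389 ≈ -0.23136)
-1608612/493847 + ((-561 + 159)*716 + r)/3593128 = -1608612/493847 + ((-561 + 159)*716 - 90/389)/3593128 = -1608612*1/493847 + (-402*716 - 90/389)*(1/3593128) = -1608612/493847 + (-287832 - 90/389)*(1/3593128) = -1608612/493847 - 111966738/389*1/3593128 = -1608612/493847 - 55983369/698863396 = -1151847263996895/345131591524412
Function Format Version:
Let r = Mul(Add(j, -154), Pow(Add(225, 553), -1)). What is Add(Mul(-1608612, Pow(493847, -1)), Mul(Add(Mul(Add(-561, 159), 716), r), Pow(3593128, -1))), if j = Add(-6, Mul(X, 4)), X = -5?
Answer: Rational(-1151847263996895, 345131591524412) ≈ -3.3374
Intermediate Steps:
j = -26 (j = Add(-6, Mul(-5, 4)) = Add(-6, -20) = -26)
r = Rational(-90, 389) (r = Mul(Add(-26, -154), Pow(Add(225, 553), -1)) = Mul(-180, Pow(778, -1)) = Mul(-180, Rational(1, 778)) = Rational(-90, 389) ≈ -0.23136)
Add(Mul(-1608612, Pow(493847, -1)), Mul(Add(Mul(Add(-561, 159), 716), r), Pow(3593128, -1))) = Add(Mul(-1608612, Pow(493847, -1)), Mul(Add(Mul(Add(-561, 159), 716), Rational(-90, 389)), Pow(3593128, -1))) = Add(Mul(-1608612, Rational(1, 493847)), Mul(Add(Mul(-402, 716), Rational(-90, 389)), Rational(1, 3593128))) = Add(Rational(-1608612, 493847), Mul(Add(-287832, Rational(-90, 389)), Rational(1, 3593128))) = Add(Rational(-1608612, 493847), Mul(Rational(-111966738, 389), Rational(1, 3593128))) = Add(Rational(-1608612, 493847), Rational(-55983369, 698863396)) = Rational(-1151847263996895, 345131591524412)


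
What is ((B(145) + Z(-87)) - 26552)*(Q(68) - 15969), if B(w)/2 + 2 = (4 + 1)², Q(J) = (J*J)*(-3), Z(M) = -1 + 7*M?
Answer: 809168556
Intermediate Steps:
Q(J) = -3*J² (Q(J) = J²*(-3) = -3*J²)
B(w) = 46 (B(w) = -4 + 2*(4 + 1)² = -4 + 2*5² = -4 + 2*25 = -4 + 50 = 46)
((B(145) + Z(-87)) - 26552)*(Q(68) - 15969) = ((46 + (-1 + 7*(-87))) - 26552)*(-3*68² - 15969) = ((46 + (-1 - 609)) - 26552)*(-3*4624 - 15969) = ((46 - 610) - 26552)*(-13872 - 15969) = (-564 - 26552)*(-29841) = -27116*(-29841) = 809168556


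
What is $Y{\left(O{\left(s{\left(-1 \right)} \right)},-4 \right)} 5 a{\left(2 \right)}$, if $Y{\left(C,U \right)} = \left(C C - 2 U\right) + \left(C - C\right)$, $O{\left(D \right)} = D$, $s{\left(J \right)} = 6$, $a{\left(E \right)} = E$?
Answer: $440$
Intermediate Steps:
$Y{\left(C,U \right)} = C^{2} - 2 U$ ($Y{\left(C,U \right)} = \left(C^{2} - 2 U\right) + 0 = C^{2} - 2 U$)
$Y{\left(O{\left(s{\left(-1 \right)} \right)},-4 \right)} 5 a{\left(2 \right)} = \left(6^{2} - -8\right) 5 \cdot 2 = \left(36 + 8\right) 5 \cdot 2 = 44 \cdot 5 \cdot 2 = 220 \cdot 2 = 440$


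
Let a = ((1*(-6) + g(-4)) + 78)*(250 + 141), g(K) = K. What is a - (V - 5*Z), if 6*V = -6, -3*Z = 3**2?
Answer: 26574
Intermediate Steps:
Z = -3 (Z = -1/3*3**2 = -1/3*9 = -3)
V = -1 (V = (1/6)*(-6) = -1)
a = 26588 (a = ((1*(-6) - 4) + 78)*(250 + 141) = ((-6 - 4) + 78)*391 = (-10 + 78)*391 = 68*391 = 26588)
a - (V - 5*Z) = 26588 - (-1 - 5*(-3)) = 26588 - (-1 + 15) = 26588 - 1*14 = 26588 - 14 = 26574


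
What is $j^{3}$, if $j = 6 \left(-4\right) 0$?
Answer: $0$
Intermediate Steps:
$j = 0$ ($j = \left(-24\right) 0 = 0$)
$j^{3} = 0^{3} = 0$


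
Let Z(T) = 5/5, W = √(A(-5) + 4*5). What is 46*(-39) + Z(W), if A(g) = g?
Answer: -1793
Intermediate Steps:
W = √15 (W = √(-5 + 4*5) = √(-5 + 20) = √15 ≈ 3.8730)
Z(T) = 1 (Z(T) = 5*(⅕) = 1)
46*(-39) + Z(W) = 46*(-39) + 1 = -1794 + 1 = -1793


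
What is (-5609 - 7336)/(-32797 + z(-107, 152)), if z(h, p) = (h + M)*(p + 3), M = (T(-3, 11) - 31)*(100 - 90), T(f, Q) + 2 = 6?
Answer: 12945/91232 ≈ 0.14189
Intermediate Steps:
T(f, Q) = 4 (T(f, Q) = -2 + 6 = 4)
M = -270 (M = (4 - 31)*(100 - 90) = -27*10 = -270)
z(h, p) = (-270 + h)*(3 + p) (z(h, p) = (h - 270)*(p + 3) = (-270 + h)*(3 + p))
(-5609 - 7336)/(-32797 + z(-107, 152)) = (-5609 - 7336)/(-32797 + (-810 - 270*152 + 3*(-107) - 107*152)) = -12945/(-32797 + (-810 - 41040 - 321 - 16264)) = -12945/(-32797 - 58435) = -12945/(-91232) = -12945*(-1/91232) = 12945/91232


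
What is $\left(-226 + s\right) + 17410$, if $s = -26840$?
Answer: $-9656$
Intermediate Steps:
$\left(-226 + s\right) + 17410 = \left(-226 - 26840\right) + 17410 = -27066 + 17410 = -9656$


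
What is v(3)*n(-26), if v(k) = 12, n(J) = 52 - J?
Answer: 936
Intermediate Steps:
v(3)*n(-26) = 12*(52 - 1*(-26)) = 12*(52 + 26) = 12*78 = 936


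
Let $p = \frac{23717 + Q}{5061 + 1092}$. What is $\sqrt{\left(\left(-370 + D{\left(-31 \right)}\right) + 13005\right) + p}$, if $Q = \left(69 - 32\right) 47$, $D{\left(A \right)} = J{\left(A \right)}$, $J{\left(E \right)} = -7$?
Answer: $\frac{2 \sqrt{119561311905}}{6153} \approx 112.39$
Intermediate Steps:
$D{\left(A \right)} = -7$
$Q = 1739$ ($Q = 37 \cdot 47 = 1739$)
$p = \frac{25456}{6153}$ ($p = \frac{23717 + 1739}{5061 + 1092} = \frac{25456}{6153} \approx 4.1372$)
$\sqrt{\left(\left(-370 + D{\left(-31 \right)}\right) + 13005\right) + p} = \sqrt{\left(\left(-370 - 7\right) + 13005\right) + \frac{25456}{6153}} = \sqrt{\left(-377 + 13005\right) + \frac{25456}{6153}} = \sqrt{12628 + \frac{25456}{6153}} = \sqrt{\frac{77725540}{6153}} = \frac{2 \sqrt{119561311905}}{6153}$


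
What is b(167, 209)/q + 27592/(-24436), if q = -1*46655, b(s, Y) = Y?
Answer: -323102971/285015395 ≈ -1.1336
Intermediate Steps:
q = -46655
b(167, 209)/q + 27592/(-24436) = 209/(-46655) + 27592/(-24436) = 209*(-1/46655) + 27592*(-1/24436) = -209/46655 - 6898/6109 = -323102971/285015395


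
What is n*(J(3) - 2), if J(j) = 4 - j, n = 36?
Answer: -36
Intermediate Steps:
n*(J(3) - 2) = 36*((4 - 1*3) - 2) = 36*((4 - 3) - 2) = 36*(1 - 2) = 36*(-1) = -36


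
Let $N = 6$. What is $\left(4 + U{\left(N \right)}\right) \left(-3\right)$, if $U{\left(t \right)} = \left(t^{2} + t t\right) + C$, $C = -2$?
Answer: $-222$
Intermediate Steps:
$U{\left(t \right)} = -2 + 2 t^{2}$ ($U{\left(t \right)} = \left(t^{2} + t t\right) - 2 = \left(t^{2} + t^{2}\right) - 2 = 2 t^{2} - 2 = -2 + 2 t^{2}$)
$\left(4 + U{\left(N \right)}\right) \left(-3\right) = \left(4 - \left(2 - 2 \cdot 6^{2}\right)\right) \left(-3\right) = \left(4 + \left(-2 + 2 \cdot 36\right)\right) \left(-3\right) = \left(4 + \left(-2 + 72\right)\right) \left(-3\right) = \left(4 + 70\right) \left(-3\right) = 74 \left(-3\right) = -222$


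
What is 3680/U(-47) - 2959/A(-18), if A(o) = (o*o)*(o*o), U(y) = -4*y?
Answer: 96438847/4933872 ≈ 19.546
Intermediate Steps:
A(o) = o⁴ (A(o) = o²*o² = o⁴)
3680/U(-47) - 2959/A(-18) = 3680/((-4*(-47))) - 2959/((-18)⁴) = 3680/188 - 2959/104976 = 3680*(1/188) - 2959*1/104976 = 920/47 - 2959/104976 = 96438847/4933872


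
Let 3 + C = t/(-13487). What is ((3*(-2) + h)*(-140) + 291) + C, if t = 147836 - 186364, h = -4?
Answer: 22804584/13487 ≈ 1690.9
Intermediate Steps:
t = -38528
C = -1933/13487 (C = -3 - 38528/(-13487) = -3 - 38528*(-1/13487) = -3 + 38528/13487 = -1933/13487 ≈ -0.14332)
((3*(-2) + h)*(-140) + 291) + C = ((3*(-2) - 4)*(-140) + 291) - 1933/13487 = ((-6 - 4)*(-140) + 291) - 1933/13487 = (-10*(-140) + 291) - 1933/13487 = (1400 + 291) - 1933/13487 = 1691 - 1933/13487 = 22804584/13487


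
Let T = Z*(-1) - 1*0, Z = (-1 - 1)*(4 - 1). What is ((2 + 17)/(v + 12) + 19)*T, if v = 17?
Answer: 3420/29 ≈ 117.93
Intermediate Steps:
Z = -6 (Z = -2*3 = -6)
T = 6 (T = -6*(-1) - 1*0 = 6 + 0 = 6)
((2 + 17)/(v + 12) + 19)*T = ((2 + 17)/(17 + 12) + 19)*6 = (19/29 + 19)*6 = (570/29)*6 = 3420/29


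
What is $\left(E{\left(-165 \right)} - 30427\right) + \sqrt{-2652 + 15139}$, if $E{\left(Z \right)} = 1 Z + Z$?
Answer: $-30757 + \sqrt{12487} \approx -30645.0$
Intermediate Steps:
$E{\left(Z \right)} = 2 Z$ ($E{\left(Z \right)} = Z + Z = 2 Z$)
$\left(E{\left(-165 \right)} - 30427\right) + \sqrt{-2652 + 15139} = \left(2 \left(-165\right) - 30427\right) + \sqrt{-2652 + 15139} = \left(-330 - 30427\right) + \sqrt{12487} = -30757 + \sqrt{12487}$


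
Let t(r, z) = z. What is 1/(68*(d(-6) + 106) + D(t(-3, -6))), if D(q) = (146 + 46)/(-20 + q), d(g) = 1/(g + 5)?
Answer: 13/92724 ≈ 0.00014020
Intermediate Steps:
d(g) = 1/(5 + g)
D(q) = 192/(-20 + q)
1/(68*(d(-6) + 106) + D(t(-3, -6))) = 1/(68*(1/(5 - 6) + 106) + 192/(-20 - 6)) = 1/(68*(1/(-1) + 106) + 192/(-26)) = 1/(68*(-1 + 106) + 192*(-1/26)) = 1/(68*105 - 96/13) = 1/(7140 - 96/13) = 1/(92724/13) = 13/92724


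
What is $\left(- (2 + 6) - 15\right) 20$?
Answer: $-460$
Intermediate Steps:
$\left(- (2 + 6) - 15\right) 20 = \left(\left(-1\right) 8 - 15\right) 20 = \left(-8 - 15\right) 20 = \left(-23\right) 20 = -460$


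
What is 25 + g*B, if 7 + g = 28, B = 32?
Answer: 697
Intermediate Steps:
g = 21 (g = -7 + 28 = 21)
25 + g*B = 25 + 21*32 = 25 + 672 = 697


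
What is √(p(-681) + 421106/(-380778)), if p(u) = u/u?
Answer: 142*I*√190389/190389 ≈ 0.32544*I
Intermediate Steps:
p(u) = 1
√(p(-681) + 421106/(-380778)) = √(1 + 421106/(-380778)) = √(1 + 421106*(-1/380778)) = √(1 - 210553/190389) = √(-20164/190389) = 142*I*√190389/190389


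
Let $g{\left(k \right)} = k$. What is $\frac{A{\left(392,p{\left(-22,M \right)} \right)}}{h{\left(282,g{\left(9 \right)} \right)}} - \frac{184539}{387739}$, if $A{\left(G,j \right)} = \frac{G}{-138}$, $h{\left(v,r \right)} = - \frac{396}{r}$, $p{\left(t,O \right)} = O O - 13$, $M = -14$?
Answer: $- \frac{11005990}{26753991} \approx -0.41138$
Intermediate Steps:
$p{\left(t,O \right)} = -13 + O^{2}$ ($p{\left(t,O \right)} = O^{2} - 13 = -13 + O^{2}$)
$A{\left(G,j \right)} = - \frac{G}{138}$ ($A{\left(G,j \right)} = G \left(- \frac{1}{138}\right) = - \frac{G}{138}$)
$\frac{A{\left(392,p{\left(-22,M \right)} \right)}}{h{\left(282,g{\left(9 \right)} \right)}} - \frac{184539}{387739} = \frac{\left(- \frac{1}{138}\right) 392}{\left(-396\right) \frac{1}{9}} - \frac{184539}{387739} = - \frac{196}{69 \left(\left(-396\right) \frac{1}{9}\right)} - \frac{184539}{387739} = - \frac{196}{69 \left(-44\right)} - \frac{184539}{387739} = \left(- \frac{196}{69}\right) \left(- \frac{1}{44}\right) - \frac{184539}{387739} = \frac{49}{759} - \frac{184539}{387739} = - \frac{11005990}{26753991}$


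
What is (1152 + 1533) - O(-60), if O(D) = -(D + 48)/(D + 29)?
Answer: 83247/31 ≈ 2685.4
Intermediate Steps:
O(D) = -(48 + D)/(29 + D)
(1152 + 1533) - O(-60) = (1152 + 1533) - (-48 - 1*(-60))/(29 - 60) = 2685 - (-48 + 60)/(-31) = 2685 - (-1)*12/31 = 2685 - 1*(-12/31) = 2685 + 12/31 = 83247/31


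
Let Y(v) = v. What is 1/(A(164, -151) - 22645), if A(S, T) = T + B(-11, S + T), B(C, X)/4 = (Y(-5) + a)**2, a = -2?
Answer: -1/22600 ≈ -4.4248e-5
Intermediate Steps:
B(C, X) = 196 (B(C, X) = 4*(-5 - 2)**2 = 4*(-7)**2 = 4*49 = 196)
A(S, T) = 196 + T (A(S, T) = T + 196 = 196 + T)
1/(A(164, -151) - 22645) = 1/((196 - 151) - 22645) = 1/(45 - 22645) = 1/(-22600) = -1/22600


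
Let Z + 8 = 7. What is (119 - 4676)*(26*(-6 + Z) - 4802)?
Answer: 22712088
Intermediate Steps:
Z = -1 (Z = -8 + 7 = -1)
(119 - 4676)*(26*(-6 + Z) - 4802) = (119 - 4676)*(26*(-6 - 1) - 4802) = -4557*(26*(-7) - 4802) = -4557*(-182 - 4802) = -4557*(-4984) = 22712088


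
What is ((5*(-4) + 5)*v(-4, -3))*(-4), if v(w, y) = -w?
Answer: 240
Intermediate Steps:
((5*(-4) + 5)*v(-4, -3))*(-4) = ((5*(-4) + 5)*(-1*(-4)))*(-4) = ((-20 + 5)*4)*(-4) = -15*4*(-4) = -60*(-4) = 240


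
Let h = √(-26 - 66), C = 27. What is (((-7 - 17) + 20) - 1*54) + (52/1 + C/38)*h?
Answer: -58 + 2003*I*√23/19 ≈ -58.0 + 505.58*I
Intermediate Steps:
h = 2*I*√23 (h = √(-92) = 2*I*√23 ≈ 9.5917*I)
(((-7 - 17) + 20) - 1*54) + (52/1 + C/38)*h = (((-7 - 17) + 20) - 1*54) + (52/1 + 27/38)*(2*I*√23) = ((-24 + 20) - 54) + (52*1 + 27*(1/38))*(2*I*√23) = (-4 - 54) + (52 + 27/38)*(2*I*√23) = -58 + 2003*(2*I*√23)/38 = -58 + 2003*I*√23/19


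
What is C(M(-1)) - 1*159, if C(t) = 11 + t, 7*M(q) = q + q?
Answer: -1038/7 ≈ -148.29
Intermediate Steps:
M(q) = 2*q/7 (M(q) = (q + q)/7 = (2*q)/7 = 2*q/7)
C(M(-1)) - 1*159 = (11 + (2/7)*(-1)) - 1*159 = (11 - 2/7) - 159 = 75/7 - 159 = -1038/7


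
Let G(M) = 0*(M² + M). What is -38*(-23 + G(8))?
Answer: 874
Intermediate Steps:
G(M) = 0 (G(M) = 0*(M + M²) = 0)
-38*(-23 + G(8)) = -38*(-23 + 0) = -38*(-23) = 874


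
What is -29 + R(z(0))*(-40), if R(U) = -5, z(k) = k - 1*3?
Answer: 171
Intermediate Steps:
z(k) = -3 + k (z(k) = k - 3 = -3 + k)
-29 + R(z(0))*(-40) = -29 - 5*(-40) = -29 + 200 = 171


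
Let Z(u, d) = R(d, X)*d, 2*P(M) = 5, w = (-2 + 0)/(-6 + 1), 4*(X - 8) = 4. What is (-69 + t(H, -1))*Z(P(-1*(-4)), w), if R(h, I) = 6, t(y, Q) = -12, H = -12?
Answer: -972/5 ≈ -194.40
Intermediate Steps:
X = 9 (X = 8 + (1/4)*4 = 8 + 1 = 9)
w = 2/5 (w = -2/(-5) = -2*(-1/5) = 2/5 ≈ 0.40000)
P(M) = 5/2 (P(M) = (1/2)*5 = 5/2)
Z(u, d) = 6*d
(-69 + t(H, -1))*Z(P(-1*(-4)), w) = (-69 - 12)*(6*(2/5)) = -81*12/5 = -972/5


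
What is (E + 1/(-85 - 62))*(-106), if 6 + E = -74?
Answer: 1246666/147 ≈ 8480.7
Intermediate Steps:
E = -80 (E = -6 - 74 = -80)
(E + 1/(-85 - 62))*(-106) = (-80 + 1/(-85 - 62))*(-106) = (-80 + 1/(-147))*(-106) = (-80 - 1/147)*(-106) = -11761/147*(-106) = 1246666/147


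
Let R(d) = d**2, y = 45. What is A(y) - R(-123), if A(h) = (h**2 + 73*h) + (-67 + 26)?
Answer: -9860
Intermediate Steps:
A(h) = -41 + h**2 + 73*h (A(h) = (h**2 + 73*h) - 41 = -41 + h**2 + 73*h)
A(y) - R(-123) = (-41 + 45**2 + 73*45) - 1*(-123)**2 = (-41 + 2025 + 3285) - 1*15129 = 5269 - 15129 = -9860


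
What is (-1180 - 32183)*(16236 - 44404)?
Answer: 939768984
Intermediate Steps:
(-1180 - 32183)*(16236 - 44404) = -33363*(-28168) = 939768984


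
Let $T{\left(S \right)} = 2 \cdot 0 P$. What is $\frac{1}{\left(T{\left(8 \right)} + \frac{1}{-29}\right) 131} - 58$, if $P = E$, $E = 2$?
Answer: $- \frac{7627}{131} \approx -58.221$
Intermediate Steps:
$P = 2$
$T{\left(S \right)} = 0$ ($T{\left(S \right)} = 2 \cdot 0 \cdot 2 = 0 \cdot 2 = 0$)
$\frac{1}{\left(T{\left(8 \right)} + \frac{1}{-29}\right) 131} - 58 = \frac{1}{\left(0 + \frac{1}{-29}\right) 131} - 58 = \frac{1}{0 - \frac{1}{29}} \cdot \frac{1}{131} - 58 = \frac{1}{- \frac{1}{29}} \cdot \frac{1}{131} - 58 = \left(-29\right) \frac{1}{131} - 58 = - \frac{29}{131} - 58 = - \frac{7627}{131}$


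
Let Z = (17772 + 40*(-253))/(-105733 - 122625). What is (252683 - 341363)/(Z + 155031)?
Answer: -10125393720/17701280723 ≈ -0.57201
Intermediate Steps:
Z = -3826/114179 (Z = (17772 - 10120)/(-228358) = 7652*(-1/228358) = -3826/114179 ≈ -0.033509)
(252683 - 341363)/(Z + 155031) = (252683 - 341363)/(-3826/114179 + 155031) = -88680/17701280723/114179 = -88680*114179/17701280723 = -10125393720/17701280723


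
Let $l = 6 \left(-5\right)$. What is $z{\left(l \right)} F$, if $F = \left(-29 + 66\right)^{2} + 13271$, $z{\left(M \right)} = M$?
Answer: $-439200$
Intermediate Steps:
$l = -30$
$F = 14640$ ($F = 37^{2} + 13271 = 1369 + 13271 = 14640$)
$z{\left(l \right)} F = \left(-30\right) 14640 = -439200$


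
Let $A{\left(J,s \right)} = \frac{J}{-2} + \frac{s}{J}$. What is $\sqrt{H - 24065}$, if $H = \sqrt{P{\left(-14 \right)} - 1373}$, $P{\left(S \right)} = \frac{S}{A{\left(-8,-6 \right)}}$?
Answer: $\frac{\sqrt{-8687465 + 19 i \sqrt{496717}}}{19} \approx 0.11956 + 155.13 i$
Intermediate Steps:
$A{\left(J,s \right)} = - \frac{J}{2} + \frac{s}{J}$ ($A{\left(J,s \right)} = J \left(- \frac{1}{2}\right) + \frac{s}{J} = - \frac{J}{2} + \frac{s}{J}$)
$P{\left(S \right)} = \frac{4 S}{19}$ ($P{\left(S \right)} = \frac{S}{\left(- \frac{1}{2}\right) \left(-8\right) - \frac{6}{-8}} = \frac{S}{4 - - \frac{3}{4}} = \frac{S}{4 + \frac{3}{4}} = \frac{S}{\frac{19}{4}} = S \frac{4}{19} = \frac{4 S}{19}$)
$H = \frac{i \sqrt{496717}}{19}$ ($H = \sqrt{\frac{4}{19} \left(-14\right) - 1373} = \sqrt{- \frac{56}{19} - 1373} = \sqrt{- \frac{26143}{19}} = \frac{i \sqrt{496717}}{19} \approx 37.094 i$)
$\sqrt{H - 24065} = \sqrt{\frac{i \sqrt{496717}}{19} - 24065} = \sqrt{-24065 + \frac{i \sqrt{496717}}{19}}$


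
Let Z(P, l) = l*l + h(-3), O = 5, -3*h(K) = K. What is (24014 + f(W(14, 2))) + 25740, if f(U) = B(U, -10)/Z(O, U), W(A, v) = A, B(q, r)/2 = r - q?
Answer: 9801490/197 ≈ 49754.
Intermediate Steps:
B(q, r) = -2*q + 2*r (B(q, r) = 2*(r - q) = -2*q + 2*r)
h(K) = -K/3
Z(P, l) = 1 + l² (Z(P, l) = l*l - ⅓*(-3) = l² + 1 = 1 + l²)
f(U) = (-20 - 2*U)/(1 + U²) (f(U) = (-2*U + 2*(-10))/(1 + U²) = (-2*U - 20)/(1 + U²) = (-20 - 2*U)/(1 + U²))
(24014 + f(W(14, 2))) + 25740 = (24014 + 2*(-10 - 1*14)/(1 + 14²)) + 25740 = (24014 + 2*(-10 - 14)/(1 + 196)) + 25740 = (24014 + 2*(-24)/197) + 25740 = (24014 + 2*(1/197)*(-24)) + 25740 = (24014 - 48/197) + 25740 = 4730710/197 + 25740 = 9801490/197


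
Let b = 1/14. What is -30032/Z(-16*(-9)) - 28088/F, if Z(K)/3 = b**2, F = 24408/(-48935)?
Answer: -5814527839/3051 ≈ -1.9058e+6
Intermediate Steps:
F = -24408/48935 (F = 24408*(-1/48935) = -24408/48935 ≈ -0.49878)
b = 1/14 ≈ 0.071429
Z(K) = 3/196 (Z(K) = 3*(1/14)**2 = 3*(1/196) = 3/196)
-30032/Z(-16*(-9)) - 28088/F = -30032/3/196 - 28088/(-24408/48935) = -30032*196/3 - 28088*(-48935/24408) = -5886272/3 + 171810785/3051 = -5814527839/3051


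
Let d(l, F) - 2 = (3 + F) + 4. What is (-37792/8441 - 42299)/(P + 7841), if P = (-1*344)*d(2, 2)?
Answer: -357083651/34245137 ≈ -10.427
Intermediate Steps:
d(l, F) = 9 + F (d(l, F) = 2 + ((3 + F) + 4) = 2 + (7 + F) = 9 + F)
P = -3784 (P = (-1*344)*(9 + 2) = -344*11 = -3784)
(-37792/8441 - 42299)/(P + 7841) = (-37792/8441 - 42299)/(-3784 + 7841) = (-37792*1/8441 - 42299)/4057 = (-37792/8441 - 42299)*(1/4057) = -357083651/8441*1/4057 = -357083651/34245137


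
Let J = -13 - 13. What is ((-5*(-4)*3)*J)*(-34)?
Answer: 53040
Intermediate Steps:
J = -26
((-5*(-4)*3)*J)*(-34) = ((-5*(-4)*3)*(-26))*(-34) = ((20*3)*(-26))*(-34) = (60*(-26))*(-34) = -1560*(-34) = 53040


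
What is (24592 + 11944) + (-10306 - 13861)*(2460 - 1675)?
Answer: -18934559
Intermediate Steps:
(24592 + 11944) + (-10306 - 13861)*(2460 - 1675) = 36536 - 24167*785 = 36536 - 18971095 = -18934559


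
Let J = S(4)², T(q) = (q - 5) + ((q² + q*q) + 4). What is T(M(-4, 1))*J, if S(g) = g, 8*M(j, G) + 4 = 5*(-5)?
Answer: 693/2 ≈ 346.50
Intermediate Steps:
M(j, G) = -29/8 (M(j, G) = -½ + (5*(-5))/8 = -½ + (⅛)*(-25) = -½ - 25/8 = -29/8)
T(q) = -1 + q + 2*q² (T(q) = (-5 + q) + ((q² + q²) + 4) = (-5 + q) + (2*q² + 4) = (-5 + q) + (4 + 2*q²) = -1 + q + 2*q²)
J = 16 (J = 4² = 16)
T(M(-4, 1))*J = (-1 - 29/8 + 2*(-29/8)²)*16 = (-1 - 29/8 + 2*(841/64))*16 = (-1 - 29/8 + 841/32)*16 = (693/32)*16 = 693/2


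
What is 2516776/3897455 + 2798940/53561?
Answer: 11043543737036/208751587255 ≈ 52.903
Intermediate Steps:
2516776/3897455 + 2798940/53561 = 11043543737036/208751587255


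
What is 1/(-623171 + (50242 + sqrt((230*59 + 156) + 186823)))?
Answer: -572929/328247438492 - sqrt(200549)/328247438492 ≈ -1.7468e-6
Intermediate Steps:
1/(-623171 + (50242 + sqrt((230*59 + 156) + 186823))) = 1/(-623171 + (50242 + sqrt((13570 + 156) + 186823))) = 1/(-623171 + (50242 + sqrt(13726 + 186823))) = 1/(-623171 + (50242 + sqrt(200549))) = 1/(-572929 + sqrt(200549))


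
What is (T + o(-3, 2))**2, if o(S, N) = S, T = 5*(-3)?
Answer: 324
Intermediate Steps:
T = -15
(T + o(-3, 2))**2 = (-15 - 3)**2 = (-18)**2 = 324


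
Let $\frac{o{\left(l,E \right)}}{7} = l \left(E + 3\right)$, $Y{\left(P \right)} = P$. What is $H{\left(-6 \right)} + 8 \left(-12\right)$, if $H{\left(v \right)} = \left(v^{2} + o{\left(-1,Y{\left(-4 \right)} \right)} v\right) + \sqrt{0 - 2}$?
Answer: $-102 + i \sqrt{2} \approx -102.0 + 1.4142 i$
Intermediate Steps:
$o{\left(l,E \right)} = 7 l \left(3 + E\right)$ ($o{\left(l,E \right)} = 7 l \left(E + 3\right) = 7 l \left(3 + E\right)$)
$H{\left(v \right)} = v^{2} + 7 v + i \sqrt{2}$ ($H{\left(v \right)} = \left(v^{2} + 7 \left(-1\right) \left(3 - 4\right) v\right) + \sqrt{0 - 2} = \left(v^{2} + 7 \left(-1\right) \left(-1\right) v\right) + \sqrt{-2} = \left(v^{2} + 7 v\right) + i \sqrt{2} = v^{2} + 7 v + i \sqrt{2}$)
$H{\left(-6 \right)} + 8 \left(-12\right) = \left(\left(-6\right)^{2} + 7 \left(-6\right) + i \sqrt{2}\right) + 8 \left(-12\right) = \left(36 - 42 + i \sqrt{2}\right) - 96 = \left(-6 + i \sqrt{2}\right) - 96 = -102 + i \sqrt{2}$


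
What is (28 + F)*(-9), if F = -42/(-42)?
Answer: -261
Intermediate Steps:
F = 1 (F = -42*(-1/42) = 1)
(28 + F)*(-9) = (28 + 1)*(-9) = 29*(-9) = -261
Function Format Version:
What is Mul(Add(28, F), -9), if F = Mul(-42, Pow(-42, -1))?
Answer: -261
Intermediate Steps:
F = 1 (F = Mul(-42, Rational(-1, 42)) = 1)
Mul(Add(28, F), -9) = Mul(Add(28, 1), -9) = Mul(29, -9) = -261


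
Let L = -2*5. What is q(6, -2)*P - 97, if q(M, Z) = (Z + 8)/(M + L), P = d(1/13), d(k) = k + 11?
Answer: -1477/13 ≈ -113.62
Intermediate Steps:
d(k) = 11 + k
L = -10
P = 144/13 (P = 11 + 1/13 = 144/13 ≈ 11.077)
q(M, Z) = (8 + Z)/(-10 + M) (q(M, Z) = (Z + 8)/(M - 10) = (8 + Z)/(-10 + M))
q(6, -2)*P - 97 = ((8 - 2)/(-10 + 6))*(144/13) - 97 = (6/(-4))*(144/13) - 97 = -¼*6*(144/13) - 97 = -3/2*144/13 - 97 = -216/13 - 97 = -1477/13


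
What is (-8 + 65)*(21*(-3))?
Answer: -3591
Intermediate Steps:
(-8 + 65)*(21*(-3)) = 57*(-63) = -3591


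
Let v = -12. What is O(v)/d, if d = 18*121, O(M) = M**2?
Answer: 8/121 ≈ 0.066116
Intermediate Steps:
d = 2178
O(v)/d = (-12)**2/2178 = 144*(1/2178) = 8/121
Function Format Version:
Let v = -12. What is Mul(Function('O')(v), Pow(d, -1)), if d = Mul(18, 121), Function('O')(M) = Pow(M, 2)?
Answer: Rational(8, 121) ≈ 0.066116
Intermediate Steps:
d = 2178
Mul(Function('O')(v), Pow(d, -1)) = Mul(Pow(-12, 2), Pow(2178, -1)) = Mul(144, Rational(1, 2178)) = Rational(8, 121)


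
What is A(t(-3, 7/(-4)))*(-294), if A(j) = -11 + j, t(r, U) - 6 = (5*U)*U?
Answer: -24255/8 ≈ -3031.9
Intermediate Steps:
t(r, U) = 6 + 5*U² (t(r, U) = 6 + (5*U)*U = 6 + 5*U²)
A(t(-3, 7/(-4)))*(-294) = (-11 + (6 + 5*(7/(-4))²))*(-294) = (-11 + (6 + 5*(7*(-¼))²))*(-294) = (-11 + (6 + 5*(-7/4)²))*(-294) = (-11 + (6 + 5*(49/16)))*(-294) = (-11 + (6 + 245/16))*(-294) = (-11 + 341/16)*(-294) = (165/16)*(-294) = -24255/8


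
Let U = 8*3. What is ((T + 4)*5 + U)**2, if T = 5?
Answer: 4761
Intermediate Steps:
U = 24
((T + 4)*5 + U)**2 = ((5 + 4)*5 + 24)**2 = (9*5 + 24)**2 = (45 + 24)**2 = 69**2 = 4761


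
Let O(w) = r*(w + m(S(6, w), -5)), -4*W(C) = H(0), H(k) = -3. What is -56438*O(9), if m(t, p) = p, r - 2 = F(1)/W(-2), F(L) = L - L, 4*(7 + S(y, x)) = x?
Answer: -451504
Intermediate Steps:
S(y, x) = -7 + x/4
W(C) = 3/4 (W(C) = -1/4*(-3) = 3/4)
F(L) = 0
r = 2 (r = 2 + 0/(3/4) = 2 + 0*(4/3) = 2 + 0 = 2)
O(w) = -10 + 2*w (O(w) = 2*(w - 5) = 2*(-5 + w) = -10 + 2*w)
-56438*O(9) = -56438*(-10 + 2*9) = -56438*(-10 + 18) = -56438*8 = -451504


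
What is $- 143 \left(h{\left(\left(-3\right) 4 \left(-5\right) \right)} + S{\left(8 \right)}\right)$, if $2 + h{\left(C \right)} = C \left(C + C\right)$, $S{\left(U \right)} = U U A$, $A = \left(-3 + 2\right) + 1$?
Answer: $-1029314$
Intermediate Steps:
$A = 0$ ($A = -1 + 1 = 0$)
$S{\left(U \right)} = 0$ ($S{\left(U \right)} = U U 0 = U^{2} \cdot 0 = 0$)
$h{\left(C \right)} = -2 + 2 C^{2}$ ($h{\left(C \right)} = -2 + C \left(C + C\right) = -2 + C 2 C = -2 + 2 C^{2}$)
$- 143 \left(h{\left(\left(-3\right) 4 \left(-5\right) \right)} + S{\left(8 \right)}\right) = - 143 \left(\left(-2 + 2 \left(\left(-3\right) 4 \left(-5\right)\right)^{2}\right) + 0\right) = - 143 \left(\left(-2 + 2 \left(\left(-12\right) \left(-5\right)\right)^{2}\right) + 0\right) = - 143 \left(\left(-2 + 2 \cdot 60^{2}\right) + 0\right) = - 143 \left(\left(-2 + 2 \cdot 3600\right) + 0\right) = - 143 \left(\left(-2 + 7200\right) + 0\right) = - 143 \left(7198 + 0\right) = \left(-143\right) 7198 = -1029314$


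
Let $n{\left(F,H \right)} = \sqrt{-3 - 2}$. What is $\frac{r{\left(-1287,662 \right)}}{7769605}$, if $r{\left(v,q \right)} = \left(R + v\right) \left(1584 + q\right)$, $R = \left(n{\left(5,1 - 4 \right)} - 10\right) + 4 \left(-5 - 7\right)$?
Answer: $- \frac{604174}{1553921} + \frac{2246 i \sqrt{5}}{7769605} \approx -0.38881 + 0.00064639 i$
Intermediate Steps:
$n{\left(F,H \right)} = i \sqrt{5}$ ($n{\left(F,H \right)} = \sqrt{-5} = i \sqrt{5}$)
$R = -58 + i \sqrt{5}$ ($R = \left(i \sqrt{5} - 10\right) + 4 \left(-5 - 7\right) = \left(i \sqrt{5} - 10\right) + 4 \left(-12\right) = \left(-10 + i \sqrt{5}\right) - 48 = -58 + i \sqrt{5} \approx -58.0 + 2.2361 i$)
$r{\left(v,q \right)} = \left(1584 + q\right) \left(-58 + v + i \sqrt{5}\right)$ ($r{\left(v,q \right)} = \left(\left(-58 + i \sqrt{5}\right) + v\right) \left(1584 + q\right) = \left(-58 + v + i \sqrt{5}\right) \left(1584 + q\right) = \left(1584 + q\right) \left(-58 + v + i \sqrt{5}\right)$)
$\frac{r{\left(-1287,662 \right)}}{7769605} = \frac{-91872 + 1584 \left(-1287\right) + 662 \left(-1287\right) - 662 \left(58 - i \sqrt{5}\right) + 1584 i \sqrt{5}}{7769605} = \left(-91872 - 2038608 - 851994 - \left(38396 - 662 i \sqrt{5}\right) + 1584 i \sqrt{5}\right) \frac{1}{7769605} = \left(-3020870 + 2246 i \sqrt{5}\right) \frac{1}{7769605} = - \frac{604174}{1553921} + \frac{2246 i \sqrt{5}}{7769605}$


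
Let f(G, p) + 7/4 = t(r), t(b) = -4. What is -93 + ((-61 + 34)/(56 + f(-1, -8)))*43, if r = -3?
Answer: -7779/67 ≈ -116.10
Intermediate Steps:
f(G, p) = -23/4 (f(G, p) = -7/4 - 4 = -23/4)
-93 + ((-61 + 34)/(56 + f(-1, -8)))*43 = -93 + ((-61 + 34)/(56 - 23/4))*43 = -93 - 27/201/4*43 = -93 - 27*4/201*43 = -93 - 36/67*43 = -93 - 1548/67 = -7779/67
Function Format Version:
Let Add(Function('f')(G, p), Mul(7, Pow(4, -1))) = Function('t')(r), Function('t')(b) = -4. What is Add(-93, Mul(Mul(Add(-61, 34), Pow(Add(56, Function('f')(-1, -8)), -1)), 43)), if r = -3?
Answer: Rational(-7779, 67) ≈ -116.10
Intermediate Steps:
Function('f')(G, p) = Rational(-23, 4) (Function('f')(G, p) = Add(Rational(-7, 4), -4) = Rational(-23, 4))
Add(-93, Mul(Mul(Add(-61, 34), Pow(Add(56, Function('f')(-1, -8)), -1)), 43)) = Add(-93, Mul(Mul(Add(-61, 34), Pow(Add(56, Rational(-23, 4)), -1)), 43)) = Add(-93, Mul(Mul(-27, Pow(Rational(201, 4), -1)), 43)) = Add(-93, Mul(Mul(-27, Rational(4, 201)), 43)) = Add(-93, Mul(Rational(-36, 67), 43)) = Add(-93, Rational(-1548, 67)) = Rational(-7779, 67)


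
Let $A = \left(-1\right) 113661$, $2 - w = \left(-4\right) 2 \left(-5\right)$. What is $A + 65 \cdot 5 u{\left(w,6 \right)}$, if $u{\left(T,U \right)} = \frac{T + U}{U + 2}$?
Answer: $-114961$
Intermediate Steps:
$w = -38$ ($w = 2 - \left(-4\right) 2 \left(-5\right) = 2 - \left(-8\right) \left(-5\right) = 2 - 40 = -38$)
$A = -113661$
$u{\left(T,U \right)} = \frac{T + U}{2 + U}$
$A + 65 \cdot 5 u{\left(w,6 \right)} = -113661 + 65 \cdot 5 \frac{-38 + 6}{2 + 6} = -113661 + 325 \cdot \frac{1}{8} \left(-32\right) = -113661 + 325 \left(-4\right) = -113661 - 1300 = -114961$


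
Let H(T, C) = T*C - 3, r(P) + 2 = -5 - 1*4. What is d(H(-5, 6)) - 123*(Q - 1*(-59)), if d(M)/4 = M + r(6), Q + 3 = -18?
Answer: -4850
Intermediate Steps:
Q = -21 (Q = -3 - 18 = -21)
r(P) = -11 (r(P) = -2 + (-5 - 1*4) = -2 + (-5 - 4) = -2 - 9 = -11)
H(T, C) = -3 + C*T (H(T, C) = C*T - 3 = -3 + C*T)
d(M) = -44 + 4*M (d(M) = 4*(M - 11) = 4*(-11 + M) = -44 + 4*M)
d(H(-5, 6)) - 123*(Q - 1*(-59)) = (-44 + 4*(-3 + 6*(-5))) - 123*(-21 - 1*(-59)) = (-44 + 4*(-3 - 30)) - 123*(-21 + 59) = (-44 + 4*(-33)) - 123*38 = (-44 - 132) - 4674 = -176 - 4674 = -4850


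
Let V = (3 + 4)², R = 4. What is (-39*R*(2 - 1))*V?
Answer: -7644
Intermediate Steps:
V = 49 (V = 7² = 49)
(-39*R*(2 - 1))*V = -156*(2 - 1)*49 = -156*49 = -7644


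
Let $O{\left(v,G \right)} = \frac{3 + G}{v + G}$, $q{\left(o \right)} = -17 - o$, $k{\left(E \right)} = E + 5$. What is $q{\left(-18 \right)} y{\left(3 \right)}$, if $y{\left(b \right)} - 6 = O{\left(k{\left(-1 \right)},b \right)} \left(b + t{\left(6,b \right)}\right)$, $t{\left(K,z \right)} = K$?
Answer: $\frac{96}{7} \approx 13.714$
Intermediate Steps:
$k{\left(E \right)} = 5 + E$
$O{\left(v,G \right)} = \frac{3 + G}{G + v}$
$y{\left(b \right)} = 6 + \frac{\left(3 + b\right) \left(6 + b\right)}{4 + b}$ ($y{\left(b \right)} = 6 + \frac{3 + b}{b + \left(5 - 1\right)} \left(b + 6\right) = 6 + \frac{3 + b}{b + 4} \left(6 + b\right) = 6 + \frac{3 + b}{4 + b} \left(6 + b\right) = 6 + \frac{\left(3 + b\right) \left(6 + b\right)}{4 + b}$)
$q{\left(-18 \right)} y{\left(3 \right)} = \left(-17 - -18\right) \frac{42 + 3^{2} + 15 \cdot 3}{4 + 3} = \left(-17 + 18\right) \frac{42 + 9 + 45}{7} = 1 \cdot \frac{1}{7} \cdot 96 = 1 \cdot \frac{96}{7} = \frac{96}{7}$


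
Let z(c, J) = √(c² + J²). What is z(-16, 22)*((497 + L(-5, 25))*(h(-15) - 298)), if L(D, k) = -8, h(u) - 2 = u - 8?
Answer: -311982*√185 ≈ -4.2434e+6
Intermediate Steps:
h(u) = -6 + u (h(u) = 2 + (u - 8) = 2 + (-8 + u) = -6 + u)
z(c, J) = √(J² + c²)
z(-16, 22)*((497 + L(-5, 25))*(h(-15) - 298)) = √(22² + (-16)²)*((497 - 8)*((-6 - 15) - 298)) = √(484 + 256)*(489*(-21 - 298)) = √740*(489*(-319)) = (2*√185)*(-155991) = -311982*√185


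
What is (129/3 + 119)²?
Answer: 26244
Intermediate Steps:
(129/3 + 119)² = (129*(⅓) + 119)² = (43 + 119)² = 162² = 26244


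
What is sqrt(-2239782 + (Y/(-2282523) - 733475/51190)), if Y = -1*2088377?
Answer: I*sqrt(1223119601857538206052188398)/23368470474 ≈ 1496.6*I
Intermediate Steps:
Y = -2088377
sqrt(-2239782 + (Y/(-2282523) - 733475/51190)) = sqrt(-2239782 + (-2088377/(-2282523) - 733475/51190)) = sqrt(-2239782 + (-2088377*(-1/2282523) - 733475*1/51190)) = sqrt(-2239782 + (2088377/2282523 - 146695/10238)) = sqrt(-2239782 - 313453907759/23368470474) = sqrt(-52340592989104427/23368470474) = I*sqrt(1223119601857538206052188398)/23368470474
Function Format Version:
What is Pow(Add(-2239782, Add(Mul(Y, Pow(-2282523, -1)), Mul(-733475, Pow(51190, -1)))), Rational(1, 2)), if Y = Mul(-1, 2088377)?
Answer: Mul(Rational(1, 23368470474), I, Pow(1223119601857538206052188398, Rational(1, 2))) ≈ Mul(1496.6, I)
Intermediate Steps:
Y = -2088377
Pow(Add(-2239782, Add(Mul(Y, Pow(-2282523, -1)), Mul(-733475, Pow(51190, -1)))), Rational(1, 2)) = Pow(Add(-2239782, Add(Mul(-2088377, Pow(-2282523, -1)), Mul(-733475, Pow(51190, -1)))), Rational(1, 2)) = Pow(Add(-2239782, Add(Mul(-2088377, Rational(-1, 2282523)), Mul(-733475, Rational(1, 51190)))), Rational(1, 2)) = Pow(Add(-2239782, Add(Rational(2088377, 2282523), Rational(-146695, 10238))), Rational(1, 2)) = Pow(Add(-2239782, Rational(-313453907759, 23368470474)), Rational(1, 2)) = Pow(Rational(-52340592989104427, 23368470474), Rational(1, 2)) = Mul(Rational(1, 23368470474), I, Pow(1223119601857538206052188398, Rational(1, 2)))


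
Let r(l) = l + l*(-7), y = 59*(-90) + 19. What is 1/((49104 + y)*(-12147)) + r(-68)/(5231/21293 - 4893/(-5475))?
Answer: 1406308684305145057/3927207378421173 ≈ 358.09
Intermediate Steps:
y = -5291 (y = -5310 + 19 = -5291)
r(l) = -6*l (r(l) = l - 7*l = -6*l)
1/((49104 + y)*(-12147)) + r(-68)/(5231/21293 - 4893/(-5475)) = 1/((49104 - 5291)*(-12147)) + (-6*(-68))/(5231/21293 - 4893/(-5475)) = -1/12147/43813 + 408/(5231*(1/21293) - 4893*(-1/5475)) = (1/43813)*(-1/12147) + 408/(5231/21293 + 1631/1825) = -1/532196511 + 408/(44275458/38859725) = -1/532196511 + 408*(38859725/44275458) = -1/532196511 + 2642461300/7379243 = 1406308684305145057/3927207378421173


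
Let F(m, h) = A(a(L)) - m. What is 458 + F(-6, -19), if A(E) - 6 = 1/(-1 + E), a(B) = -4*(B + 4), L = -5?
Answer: 1411/3 ≈ 470.33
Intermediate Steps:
a(B) = -16 - 4*B (a(B) = -4*(4 + B) = -16 - 4*B)
A(E) = 6 + 1/(-1 + E)
F(m, h) = 19/3 - m (F(m, h) = (-5 + 6*(-16 - 4*(-5)))/(-1 + (-16 - 4*(-5))) - m = (-5 + 6*(-16 + 20))/(-1 + (-16 + 20)) - m = (-5 + 6*4)/(-1 + 4) - m = (-5 + 24)/3 - m = (⅓)*19 - m = 19/3 - m)
458 + F(-6, -19) = 458 + (19/3 - 1*(-6)) = 458 + (19/3 + 6) = 458 + 37/3 = 1411/3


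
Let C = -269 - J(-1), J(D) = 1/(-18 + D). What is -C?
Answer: 5110/19 ≈ 268.95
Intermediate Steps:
C = -5110/19 (C = -269 - 1/(-18 - 1) = -269 - 1/(-19) = -269 - 1*(-1/19) = -269 + 1/19 = -5110/19 ≈ -268.95)
-C = -1*(-5110/19) = 5110/19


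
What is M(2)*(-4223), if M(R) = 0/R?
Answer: 0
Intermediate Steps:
M(R) = 0
M(2)*(-4223) = 0*(-4223) = 0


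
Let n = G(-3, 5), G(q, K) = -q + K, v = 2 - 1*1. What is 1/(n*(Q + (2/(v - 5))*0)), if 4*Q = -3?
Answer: -⅙ ≈ -0.16667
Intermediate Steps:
Q = -¾ (Q = (¼)*(-3) = -¾ ≈ -0.75000)
v = 1 (v = 2 - 1 = 1)
G(q, K) = K - q
n = 8 (n = 5 - 1*(-3) = 5 + 3 = 8)
1/(n*(Q + (2/(v - 5))*0)) = 1/(8*(-¾ + (2/(1 - 5))*0)) = 1/(8*(-¾ + (2/(-4))*0)) = 1/(8*(-¾ + (2*(-¼))*0)) = 1/(8*(-¾ - ½*0)) = 1/(8*(-¾ + 0)) = 1/(8*(-¾)) = 1/(-6) = -⅙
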